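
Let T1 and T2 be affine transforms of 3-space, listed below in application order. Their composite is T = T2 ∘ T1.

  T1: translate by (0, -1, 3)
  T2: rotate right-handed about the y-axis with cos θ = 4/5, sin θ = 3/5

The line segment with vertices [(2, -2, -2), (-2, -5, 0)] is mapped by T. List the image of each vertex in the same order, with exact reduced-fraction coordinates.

T1 translate by (0, -1, 3): (2, -2, -2) → (2, -3, 1); (-2, -5, 0) → (-2, -6, 3)
T2 rotate right-handed about the y-axis with cos θ = 4/5, sin θ = 3/5: (2, -3, 1) → (11/5, -3, -2/5); (-2, -6, 3) → (1/5, -6, 18/5)

image vertices: (11/5, -3, -2/5), (1/5, -6, 18/5)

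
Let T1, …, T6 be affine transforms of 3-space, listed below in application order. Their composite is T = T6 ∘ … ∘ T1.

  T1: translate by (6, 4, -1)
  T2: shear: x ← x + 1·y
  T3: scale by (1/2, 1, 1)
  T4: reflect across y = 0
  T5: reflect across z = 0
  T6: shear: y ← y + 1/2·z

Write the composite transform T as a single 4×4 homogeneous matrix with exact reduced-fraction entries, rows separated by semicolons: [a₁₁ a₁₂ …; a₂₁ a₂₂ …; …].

T = [1/2 1/2 0 5; 0 -1 -1/2 -7/2; 0 0 -1 1; 0 0 0 1]

T1 = [1 0 0 6; 0 1 0 4; 0 0 1 -1; 0 0 0 1]
T2·T1 = [1 1 0 10; 0 1 0 4; 0 0 1 -1; 0 0 0 1]
T3·…·T1 = [1/2 1/2 0 5; 0 1 0 4; 0 0 1 -1; 0 0 0 1]
T4·…·T1 = [1/2 1/2 0 5; 0 -1 0 -4; 0 0 1 -1; 0 0 0 1]
T5·…·T1 = [1/2 1/2 0 5; 0 -1 0 -4; 0 0 -1 1; 0 0 0 1]
T6·…·T1 = [1/2 1/2 0 5; 0 -1 -1/2 -7/2; 0 0 -1 1; 0 0 0 1]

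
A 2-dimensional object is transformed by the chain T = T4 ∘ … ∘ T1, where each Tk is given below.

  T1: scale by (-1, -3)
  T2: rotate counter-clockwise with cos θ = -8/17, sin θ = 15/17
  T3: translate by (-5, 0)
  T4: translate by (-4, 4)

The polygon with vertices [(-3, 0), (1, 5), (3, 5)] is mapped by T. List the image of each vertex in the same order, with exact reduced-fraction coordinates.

image vertices: (-177/17, 113/17), (80/17, 173/17), (96/17, 143/17)

T1 scale by (-1, -3): (-3, 0) → (3, 0); (1, 5) → (-1, -15); (3, 5) → (-3, -15)
T2 rotate counter-clockwise with cos θ = -8/17, sin θ = 15/17: (3, 0) → (-24/17, 45/17); (-1, -15) → (233/17, 105/17); (-3, -15) → (249/17, 75/17)
T3 translate by (-5, 0): (-24/17, 45/17) → (-109/17, 45/17); (233/17, 105/17) → (148/17, 105/17); (249/17, 75/17) → (164/17, 75/17)
T4 translate by (-4, 4): (-109/17, 45/17) → (-177/17, 113/17); (148/17, 105/17) → (80/17, 173/17); (164/17, 75/17) → (96/17, 143/17)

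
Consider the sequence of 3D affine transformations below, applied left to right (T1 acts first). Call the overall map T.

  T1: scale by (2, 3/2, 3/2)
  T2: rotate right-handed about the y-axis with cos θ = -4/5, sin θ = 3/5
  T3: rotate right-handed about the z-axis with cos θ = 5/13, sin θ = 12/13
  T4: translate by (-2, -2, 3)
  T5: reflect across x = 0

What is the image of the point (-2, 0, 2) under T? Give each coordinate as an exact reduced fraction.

T(p) = (1/13, 34/13, 3)

T1 scale by (2, 3/2, 3/2): (-2, 0, 2) → (-4, 0, 3)
T2 rotate right-handed about the y-axis with cos θ = -4/5, sin θ = 3/5: (-4, 0, 3) → (5, 0, 0)
T3 rotate right-handed about the z-axis with cos θ = 5/13, sin θ = 12/13: (5, 0, 0) → (25/13, 60/13, 0)
T4 translate by (-2, -2, 3): (25/13, 60/13, 0) → (-1/13, 34/13, 3)
T5 reflect across x = 0: (-1/13, 34/13, 3) → (1/13, 34/13, 3)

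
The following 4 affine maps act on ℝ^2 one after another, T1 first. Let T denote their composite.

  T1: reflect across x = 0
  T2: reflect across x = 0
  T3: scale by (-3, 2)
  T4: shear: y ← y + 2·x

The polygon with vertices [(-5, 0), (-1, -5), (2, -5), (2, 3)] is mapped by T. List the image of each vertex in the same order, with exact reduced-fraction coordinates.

image vertices: (15, 30), (3, -4), (-6, -22), (-6, -6)

T1 reflect across x = 0: (-5, 0) → (5, 0); (-1, -5) → (1, -5); (2, -5) → (-2, -5); (2, 3) → (-2, 3)
T2 reflect across x = 0: (5, 0) → (-5, 0); (1, -5) → (-1, -5); (-2, -5) → (2, -5); (-2, 3) → (2, 3)
T3 scale by (-3, 2): (-5, 0) → (15, 0); (-1, -5) → (3, -10); (2, -5) → (-6, -10); (2, 3) → (-6, 6)
T4 shear: y ← y + 2·x: (15, 0) → (15, 30); (3, -10) → (3, -4); (-6, -10) → (-6, -22); (-6, 6) → (-6, -6)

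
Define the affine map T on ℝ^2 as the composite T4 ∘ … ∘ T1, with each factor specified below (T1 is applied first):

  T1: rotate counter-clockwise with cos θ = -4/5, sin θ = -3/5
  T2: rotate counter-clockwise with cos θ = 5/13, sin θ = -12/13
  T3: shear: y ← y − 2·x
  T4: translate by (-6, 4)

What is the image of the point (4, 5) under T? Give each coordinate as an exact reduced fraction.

T(p) = (-779/65, 178/13)

T1 rotate counter-clockwise with cos θ = -4/5, sin θ = -3/5: (4, 5) → (-1/5, -32/5)
T2 rotate counter-clockwise with cos θ = 5/13, sin θ = -12/13: (-1/5, -32/5) → (-389/65, -148/65)
T3 shear: y ← y − 2·x: (-389/65, -148/65) → (-389/65, 126/13)
T4 translate by (-6, 4): (-389/65, 126/13) → (-779/65, 178/13)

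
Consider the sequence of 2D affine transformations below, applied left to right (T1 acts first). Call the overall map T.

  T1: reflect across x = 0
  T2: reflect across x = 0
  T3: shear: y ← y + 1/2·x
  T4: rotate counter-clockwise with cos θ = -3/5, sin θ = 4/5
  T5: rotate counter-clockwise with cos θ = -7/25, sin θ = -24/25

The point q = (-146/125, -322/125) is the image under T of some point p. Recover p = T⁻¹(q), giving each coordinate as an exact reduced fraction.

p = (-2, -1)

T1 = [-1 0 0; 0 1 0; 0 0 1]
T2·T1 = [1 0 0; 0 1 0; 0 0 1]
T3·…·T1 = [1 0 0; 1/2 1 0; 0 0 1]
T4·…·T1 = [-1 -4/5 0; 1/2 -3/5 0; 0 0 1]
T5·…·T1 = [19/25 -44/125 0; 41/50 117/125 0; 0 0 1]
det M = 1; M⁻¹ = [117/125 44/125 0; -41/50 19/25 0; 0 0 1]
M⁻¹ · (-146/125, -322/125)ᵀ = (-2, -1)ᵀ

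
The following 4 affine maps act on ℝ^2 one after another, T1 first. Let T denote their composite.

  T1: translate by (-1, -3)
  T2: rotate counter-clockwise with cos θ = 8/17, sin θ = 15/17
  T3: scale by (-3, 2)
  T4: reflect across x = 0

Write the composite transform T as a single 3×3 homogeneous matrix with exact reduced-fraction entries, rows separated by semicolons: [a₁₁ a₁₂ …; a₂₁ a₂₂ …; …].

T1 = [1 0 -1; 0 1 -3; 0 0 1]
T2·T1 = [8/17 -15/17 37/17; 15/17 8/17 -39/17; 0 0 1]
T3·…·T1 = [-24/17 45/17 -111/17; 30/17 16/17 -78/17; 0 0 1]
T4·…·T1 = [24/17 -45/17 111/17; 30/17 16/17 -78/17; 0 0 1]

T = [24/17 -45/17 111/17; 30/17 16/17 -78/17; 0 0 1]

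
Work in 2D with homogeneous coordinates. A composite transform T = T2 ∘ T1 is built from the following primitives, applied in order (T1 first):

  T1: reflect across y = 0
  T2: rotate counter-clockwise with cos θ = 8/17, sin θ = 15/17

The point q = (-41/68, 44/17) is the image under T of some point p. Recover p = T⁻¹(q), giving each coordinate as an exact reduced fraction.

p = (2, -7/4)

T1 = [1 0 0; 0 -1 0; 0 0 1]
T2·T1 = [8/17 15/17 0; 15/17 -8/17 0; 0 0 1]
det M = -1; M⁻¹ = [8/17 15/17 0; 15/17 -8/17 0; 0 0 1]
M⁻¹ · (-41/68, 44/17)ᵀ = (2, -7/4)ᵀ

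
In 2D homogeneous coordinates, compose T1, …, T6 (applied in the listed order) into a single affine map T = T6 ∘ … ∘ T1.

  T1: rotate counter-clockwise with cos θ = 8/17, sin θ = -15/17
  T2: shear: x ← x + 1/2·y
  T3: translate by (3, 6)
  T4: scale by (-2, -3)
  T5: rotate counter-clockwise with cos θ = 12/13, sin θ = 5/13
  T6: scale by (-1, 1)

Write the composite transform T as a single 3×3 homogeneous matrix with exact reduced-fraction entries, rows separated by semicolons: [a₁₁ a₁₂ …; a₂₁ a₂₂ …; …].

T1 = [8/17 15/17 0; -15/17 8/17 0; 0 0 1]
T2·T1 = [1/34 19/17 0; -15/17 8/17 0; 0 0 1]
T3·…·T1 = [1/34 19/17 3; -15/17 8/17 6; 0 0 1]
T4·…·T1 = [-1/17 -38/17 -6; 45/17 -24/17 -18; 0 0 1]
T5·…·T1 = [-237/221 -336/221 18/13; 535/221 -478/221 -246/13; 0 0 1]
T6·…·T1 = [237/221 336/221 -18/13; 535/221 -478/221 -246/13; 0 0 1]

T = [237/221 336/221 -18/13; 535/221 -478/221 -246/13; 0 0 1]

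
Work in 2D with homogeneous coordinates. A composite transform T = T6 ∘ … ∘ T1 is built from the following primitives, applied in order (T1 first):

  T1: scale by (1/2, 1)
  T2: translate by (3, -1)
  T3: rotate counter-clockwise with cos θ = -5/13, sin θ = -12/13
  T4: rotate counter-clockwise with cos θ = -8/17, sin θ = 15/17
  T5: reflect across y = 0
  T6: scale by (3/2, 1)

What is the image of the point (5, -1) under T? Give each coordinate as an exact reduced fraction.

T(p) = (1878/221, 649/442)

T1 scale by (1/2, 1): (5, -1) → (5/2, -1)
T2 translate by (3, -1): (5/2, -1) → (11/2, -2)
T3 rotate counter-clockwise with cos θ = -5/13, sin θ = -12/13: (11/2, -2) → (-103/26, -56/13)
T4 rotate counter-clockwise with cos θ = -8/17, sin θ = 15/17: (-103/26, -56/13) → (1252/221, -649/442)
T5 reflect across y = 0: (1252/221, -649/442) → (1252/221, 649/442)
T6 scale by (3/2, 1): (1252/221, 649/442) → (1878/221, 649/442)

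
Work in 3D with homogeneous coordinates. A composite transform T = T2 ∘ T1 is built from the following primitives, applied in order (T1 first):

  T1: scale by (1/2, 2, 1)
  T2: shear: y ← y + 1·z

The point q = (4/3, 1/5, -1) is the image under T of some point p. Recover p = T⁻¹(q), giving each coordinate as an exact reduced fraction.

T1 = [1/2 0 0 0; 0 2 0 0; 0 0 1 0; 0 0 0 1]
T2·T1 = [1/2 0 0 0; 0 2 1 0; 0 0 1 0; 0 0 0 1]
det M = 1; M⁻¹ = [2 0 0 0; 0 1/2 -1/2 0; 0 0 1 0; 0 0 0 1]
M⁻¹ · (4/3, 1/5, -1)ᵀ = (8/3, 3/5, -1)ᵀ

p = (8/3, 3/5, -1)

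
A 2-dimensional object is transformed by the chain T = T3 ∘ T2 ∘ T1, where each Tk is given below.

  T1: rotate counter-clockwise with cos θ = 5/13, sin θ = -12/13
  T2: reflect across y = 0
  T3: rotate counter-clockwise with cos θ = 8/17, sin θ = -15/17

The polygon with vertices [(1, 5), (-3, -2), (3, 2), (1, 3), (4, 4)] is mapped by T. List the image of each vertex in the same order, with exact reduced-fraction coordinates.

T1 rotate counter-clockwise with cos θ = 5/13, sin θ = -12/13: (1, 5) → (5, 1); (-3, -2) → (-3, 2); (3, 2) → (3, -2); (1, 3) → (41/13, 3/13); (4, 4) → (68/13, -28/13)
T2 reflect across y = 0: (5, 1) → (5, -1); (-3, 2) → (-3, -2); (3, -2) → (3, 2); (41/13, 3/13) → (41/13, -3/13); (68/13, -28/13) → (68/13, 28/13)
T3 rotate counter-clockwise with cos θ = 8/17, sin θ = -15/17: (5, -1) → (25/17, -83/17); (-3, -2) → (-54/17, 29/17); (3, 2) → (54/17, -29/17); (41/13, -3/13) → (283/221, -639/221); (68/13, 28/13) → (964/221, -796/221)

image vertices: (25/17, -83/17), (-54/17, 29/17), (54/17, -29/17), (283/221, -639/221), (964/221, -796/221)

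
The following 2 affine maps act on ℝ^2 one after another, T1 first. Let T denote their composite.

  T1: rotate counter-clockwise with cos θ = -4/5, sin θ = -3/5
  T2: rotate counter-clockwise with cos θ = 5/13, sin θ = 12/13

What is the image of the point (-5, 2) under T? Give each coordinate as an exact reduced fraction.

T1 rotate counter-clockwise with cos θ = -4/5, sin θ = -3/5: (-5, 2) → (26/5, 7/5)
T2 rotate counter-clockwise with cos θ = 5/13, sin θ = 12/13: (26/5, 7/5) → (46/65, 347/65)

T(p) = (46/65, 347/65)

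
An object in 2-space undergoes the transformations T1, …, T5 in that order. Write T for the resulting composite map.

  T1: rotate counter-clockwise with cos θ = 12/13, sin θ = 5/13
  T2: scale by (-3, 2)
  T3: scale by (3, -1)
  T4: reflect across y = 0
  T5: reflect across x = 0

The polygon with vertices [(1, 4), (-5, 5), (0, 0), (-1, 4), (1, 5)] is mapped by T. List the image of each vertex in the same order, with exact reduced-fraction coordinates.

image vertices: (-72/13, 106/13), (-765/13, 70/13), (0, 0), (-288/13, 86/13), (-9, 10)

T1 rotate counter-clockwise with cos θ = 12/13, sin θ = 5/13: (1, 4) → (-8/13, 53/13); (-5, 5) → (-85/13, 35/13); (0, 0) → (0, 0); (-1, 4) → (-32/13, 43/13); (1, 5) → (-1, 5)
T2 scale by (-3, 2): (-8/13, 53/13) → (24/13, 106/13); (-85/13, 35/13) → (255/13, 70/13); (0, 0) → (0, 0); (-32/13, 43/13) → (96/13, 86/13); (-1, 5) → (3, 10)
T3 scale by (3, -1): (24/13, 106/13) → (72/13, -106/13); (255/13, 70/13) → (765/13, -70/13); (0, 0) → (0, 0); (96/13, 86/13) → (288/13, -86/13); (3, 10) → (9, -10)
T4 reflect across y = 0: (72/13, -106/13) → (72/13, 106/13); (765/13, -70/13) → (765/13, 70/13); (0, 0) → (0, 0); (288/13, -86/13) → (288/13, 86/13); (9, -10) → (9, 10)
T5 reflect across x = 0: (72/13, 106/13) → (-72/13, 106/13); (765/13, 70/13) → (-765/13, 70/13); (0, 0) → (0, 0); (288/13, 86/13) → (-288/13, 86/13); (9, 10) → (-9, 10)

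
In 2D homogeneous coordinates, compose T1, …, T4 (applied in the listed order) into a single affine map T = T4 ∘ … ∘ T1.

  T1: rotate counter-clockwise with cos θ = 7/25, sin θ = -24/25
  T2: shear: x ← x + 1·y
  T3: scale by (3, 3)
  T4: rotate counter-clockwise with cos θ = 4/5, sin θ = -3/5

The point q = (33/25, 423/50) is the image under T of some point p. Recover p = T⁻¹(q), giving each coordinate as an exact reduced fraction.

T1 = [7/25 24/25 0; -24/25 7/25 0; 0 0 1]
T2·T1 = [-17/25 31/25 0; -24/25 7/25 0; 0 0 1]
T3·…·T1 = [-51/25 93/25 0; -72/25 21/25 0; 0 0 1]
T4·…·T1 = [-84/25 87/25 0; -27/25 -39/25 0; 0 0 1]
det M = 9; M⁻¹ = [-13/75 -29/75 0; 3/25 -28/75 0; 0 0 1]
M⁻¹ · (33/25, 423/50)ᵀ = (-7/2, -3)ᵀ

p = (-7/2, -3)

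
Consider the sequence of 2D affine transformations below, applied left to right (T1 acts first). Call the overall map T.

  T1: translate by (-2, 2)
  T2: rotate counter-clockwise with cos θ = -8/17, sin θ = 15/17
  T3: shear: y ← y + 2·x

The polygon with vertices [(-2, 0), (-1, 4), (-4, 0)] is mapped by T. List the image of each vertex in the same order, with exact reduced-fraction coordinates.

T1 translate by (-2, 2): (-2, 0) → (-4, 2); (-1, 4) → (-3, 6); (-4, 0) → (-6, 2)
T2 rotate counter-clockwise with cos θ = -8/17, sin θ = 15/17: (-4, 2) → (2/17, -76/17); (-3, 6) → (-66/17, -93/17); (-6, 2) → (18/17, -106/17)
T3 shear: y ← y + 2·x: (2/17, -76/17) → (2/17, -72/17); (-66/17, -93/17) → (-66/17, -225/17); (18/17, -106/17) → (18/17, -70/17)

image vertices: (2/17, -72/17), (-66/17, -225/17), (18/17, -70/17)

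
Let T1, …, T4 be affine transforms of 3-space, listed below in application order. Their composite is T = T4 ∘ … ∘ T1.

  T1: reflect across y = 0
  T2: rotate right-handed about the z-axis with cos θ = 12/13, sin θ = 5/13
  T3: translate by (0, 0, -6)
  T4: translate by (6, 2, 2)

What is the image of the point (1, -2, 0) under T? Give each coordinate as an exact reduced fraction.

T(p) = (80/13, 55/13, -4)

T1 reflect across y = 0: (1, -2, 0) → (1, 2, 0)
T2 rotate right-handed about the z-axis with cos θ = 12/13, sin θ = 5/13: (1, 2, 0) → (2/13, 29/13, 0)
T3 translate by (0, 0, -6): (2/13, 29/13, 0) → (2/13, 29/13, -6)
T4 translate by (6, 2, 2): (2/13, 29/13, -6) → (80/13, 55/13, -4)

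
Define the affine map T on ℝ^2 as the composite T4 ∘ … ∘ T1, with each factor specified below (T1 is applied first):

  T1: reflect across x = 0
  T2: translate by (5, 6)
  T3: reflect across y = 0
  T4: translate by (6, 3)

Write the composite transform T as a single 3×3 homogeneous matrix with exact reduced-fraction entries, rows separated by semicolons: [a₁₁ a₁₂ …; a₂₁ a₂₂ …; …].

T = [-1 0 11; 0 -1 -3; 0 0 1]

T1 = [-1 0 0; 0 1 0; 0 0 1]
T2·T1 = [-1 0 5; 0 1 6; 0 0 1]
T3·…·T1 = [-1 0 5; 0 -1 -6; 0 0 1]
T4·…·T1 = [-1 0 11; 0 -1 -3; 0 0 1]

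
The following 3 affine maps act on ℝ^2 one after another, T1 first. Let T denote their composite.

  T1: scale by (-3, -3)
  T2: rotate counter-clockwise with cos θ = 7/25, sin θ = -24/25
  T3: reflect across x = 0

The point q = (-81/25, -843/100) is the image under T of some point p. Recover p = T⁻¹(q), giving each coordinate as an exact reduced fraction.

T1 = [-3 0 0; 0 -3 0; 0 0 1]
T2·T1 = [-21/25 -72/25 0; 72/25 -21/25 0; 0 0 1]
T3·…·T1 = [21/25 72/25 0; 72/25 -21/25 0; 0 0 1]
det M = -9; M⁻¹ = [7/75 8/25 0; 8/25 -7/75 0; 0 0 1]
M⁻¹ · (-81/25, -843/100)ᵀ = (-3, -1/4)ᵀ

p = (-3, -1/4)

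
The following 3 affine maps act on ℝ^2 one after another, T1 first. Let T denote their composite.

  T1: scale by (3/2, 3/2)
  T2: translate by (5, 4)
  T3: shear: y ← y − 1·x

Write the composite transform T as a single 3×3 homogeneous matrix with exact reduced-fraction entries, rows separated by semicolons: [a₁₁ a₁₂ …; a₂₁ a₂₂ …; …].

T = [3/2 0 5; -3/2 3/2 -1; 0 0 1]

T1 = [3/2 0 0; 0 3/2 0; 0 0 1]
T2·T1 = [3/2 0 5; 0 3/2 4; 0 0 1]
T3·…·T1 = [3/2 0 5; -3/2 3/2 -1; 0 0 1]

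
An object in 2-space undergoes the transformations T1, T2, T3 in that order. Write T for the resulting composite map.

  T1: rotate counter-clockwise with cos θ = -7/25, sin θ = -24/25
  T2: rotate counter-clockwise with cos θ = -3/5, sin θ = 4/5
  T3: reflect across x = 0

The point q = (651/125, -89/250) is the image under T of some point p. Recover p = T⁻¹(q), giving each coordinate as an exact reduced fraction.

p = (-5, 3/2)

T1 = [-7/25 24/25 0; -24/25 -7/25 0; 0 0 1]
T2·T1 = [117/125 -44/125 0; 44/125 117/125 0; 0 0 1]
T3·…·T1 = [-117/125 44/125 0; 44/125 117/125 0; 0 0 1]
det M = -1; M⁻¹ = [-117/125 44/125 0; 44/125 117/125 0; 0 0 1]
M⁻¹ · (651/125, -89/250)ᵀ = (-5, 3/2)ᵀ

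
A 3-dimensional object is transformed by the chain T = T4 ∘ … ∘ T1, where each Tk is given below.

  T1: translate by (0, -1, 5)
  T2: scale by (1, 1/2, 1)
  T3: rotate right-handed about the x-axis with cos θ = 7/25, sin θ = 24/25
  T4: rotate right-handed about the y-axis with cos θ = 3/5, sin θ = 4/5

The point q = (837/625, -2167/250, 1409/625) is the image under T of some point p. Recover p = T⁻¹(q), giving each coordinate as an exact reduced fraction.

p = (-1, 4/5, 4)

T1 = [1 0 0 0; 0 1 0 -1; 0 0 1 5; 0 0 0 1]
T2·T1 = [1 0 0 0; 0 1/2 0 -1/2; 0 0 1 5; 0 0 0 1]
T3·…·T1 = [1 0 0 0; 0 7/50 -24/25 -247/50; 0 12/25 7/25 23/25; 0 0 0 1]
T4·…·T1 = [3/5 48/125 28/125 92/125; 0 7/50 -24/25 -247/50; -4/5 36/125 21/125 69/125; 0 0 0 1]
det M = 1/2; M⁻¹ = [3/5 0 -4/5 0; 192/125 14/25 144/125 1; 28/125 -24/25 21/125 -5; 0 0 0 1]
M⁻¹ · (837/625, -2167/250, 1409/625)ᵀ = (-1, 4/5, 4)ᵀ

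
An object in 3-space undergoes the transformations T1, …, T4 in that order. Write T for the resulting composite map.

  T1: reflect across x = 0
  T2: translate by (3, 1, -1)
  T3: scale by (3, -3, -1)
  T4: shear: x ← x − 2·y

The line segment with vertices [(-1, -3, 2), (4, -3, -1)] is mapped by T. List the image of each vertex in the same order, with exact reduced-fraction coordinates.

image vertices: (0, 6, -1), (-15, 6, 2)

T1 reflect across x = 0: (-1, -3, 2) → (1, -3, 2); (4, -3, -1) → (-4, -3, -1)
T2 translate by (3, 1, -1): (1, -3, 2) → (4, -2, 1); (-4, -3, -1) → (-1, -2, -2)
T3 scale by (3, -3, -1): (4, -2, 1) → (12, 6, -1); (-1, -2, -2) → (-3, 6, 2)
T4 shear: x ← x − 2·y: (12, 6, -1) → (0, 6, -1); (-3, 6, 2) → (-15, 6, 2)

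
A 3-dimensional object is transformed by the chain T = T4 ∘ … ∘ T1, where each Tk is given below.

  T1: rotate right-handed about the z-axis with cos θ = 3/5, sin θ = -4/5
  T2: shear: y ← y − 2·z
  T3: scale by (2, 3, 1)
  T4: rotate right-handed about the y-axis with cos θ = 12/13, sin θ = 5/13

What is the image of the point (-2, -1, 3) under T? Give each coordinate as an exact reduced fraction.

T(p) = (-33/13, -15, 56/13)

T1 rotate right-handed about the z-axis with cos θ = 3/5, sin θ = -4/5: (-2, -1, 3) → (-2, 1, 3)
T2 shear: y ← y − 2·z: (-2, 1, 3) → (-2, -5, 3)
T3 scale by (2, 3, 1): (-2, -5, 3) → (-4, -15, 3)
T4 rotate right-handed about the y-axis with cos θ = 12/13, sin θ = 5/13: (-4, -15, 3) → (-33/13, -15, 56/13)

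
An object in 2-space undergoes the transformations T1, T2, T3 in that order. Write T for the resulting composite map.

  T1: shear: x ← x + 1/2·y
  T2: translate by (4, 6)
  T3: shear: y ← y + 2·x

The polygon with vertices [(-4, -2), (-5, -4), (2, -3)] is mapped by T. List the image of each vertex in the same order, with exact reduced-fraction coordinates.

T1 shear: x ← x + 1/2·y: (-4, -2) → (-5, -2); (-5, -4) → (-7, -4); (2, -3) → (1/2, -3)
T2 translate by (4, 6): (-5, -2) → (-1, 4); (-7, -4) → (-3, 2); (1/2, -3) → (9/2, 3)
T3 shear: y ← y + 2·x: (-1, 4) → (-1, 2); (-3, 2) → (-3, -4); (9/2, 3) → (9/2, 12)

image vertices: (-1, 2), (-3, -4), (9/2, 12)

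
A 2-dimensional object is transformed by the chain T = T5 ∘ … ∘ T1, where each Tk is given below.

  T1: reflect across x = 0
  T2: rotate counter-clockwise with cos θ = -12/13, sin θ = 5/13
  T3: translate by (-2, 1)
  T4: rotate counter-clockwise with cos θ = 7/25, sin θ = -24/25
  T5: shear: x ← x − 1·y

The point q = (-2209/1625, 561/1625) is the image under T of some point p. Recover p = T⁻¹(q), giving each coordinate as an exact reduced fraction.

T1 = [-1 0 0; 0 1 0; 0 0 1]
T2·T1 = [12/13 -5/13 0; -5/13 -12/13 0; 0 0 1]
T3·…·T1 = [12/13 -5/13 -2; -5/13 -12/13 1; 0 0 1]
T4·…·T1 = [-36/325 -323/325 2/5; -323/325 36/325 11/5; 0 0 1]
T5·…·T1 = [287/325 -359/325 -9/5; -323/325 36/325 11/5; 0 0 1]
det M = -1; M⁻¹ = [-36/325 -359/325 29/13; -323/325 -287/325 2/13; 0 0 1]
M⁻¹ · (-2209/1625, 561/1625)ᵀ = (2, 6/5)ᵀ

p = (2, 6/5)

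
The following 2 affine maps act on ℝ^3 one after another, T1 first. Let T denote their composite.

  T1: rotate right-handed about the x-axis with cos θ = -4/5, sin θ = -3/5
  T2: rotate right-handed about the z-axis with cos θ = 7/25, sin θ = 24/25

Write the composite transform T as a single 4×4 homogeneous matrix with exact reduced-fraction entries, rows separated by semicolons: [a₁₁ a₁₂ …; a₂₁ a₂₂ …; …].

T1 = [1 0 0 0; 0 -4/5 3/5 0; 0 -3/5 -4/5 0; 0 0 0 1]
T2·T1 = [7/25 96/125 -72/125 0; 24/25 -28/125 21/125 0; 0 -3/5 -4/5 0; 0 0 0 1]

T = [7/25 96/125 -72/125 0; 24/25 -28/125 21/125 0; 0 -3/5 -4/5 0; 0 0 0 1]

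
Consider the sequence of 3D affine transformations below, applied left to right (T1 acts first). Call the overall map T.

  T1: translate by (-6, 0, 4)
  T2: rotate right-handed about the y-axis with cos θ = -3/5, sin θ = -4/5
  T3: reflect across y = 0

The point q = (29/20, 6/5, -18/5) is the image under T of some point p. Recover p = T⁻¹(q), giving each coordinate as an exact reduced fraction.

p = (9/4, -6/5, -3)

T1 = [1 0 0 -6; 0 1 0 0; 0 0 1 4; 0 0 0 1]
T2·T1 = [-3/5 0 -4/5 2/5; 0 1 0 0; 4/5 0 -3/5 -36/5; 0 0 0 1]
T3·…·T1 = [-3/5 0 -4/5 2/5; 0 -1 0 0; 4/5 0 -3/5 -36/5; 0 0 0 1]
det M = -1; M⁻¹ = [-3/5 0 4/5 6; 0 -1 0 0; -4/5 0 -3/5 -4; 0 0 0 1]
M⁻¹ · (29/20, 6/5, -18/5)ᵀ = (9/4, -6/5, -3)ᵀ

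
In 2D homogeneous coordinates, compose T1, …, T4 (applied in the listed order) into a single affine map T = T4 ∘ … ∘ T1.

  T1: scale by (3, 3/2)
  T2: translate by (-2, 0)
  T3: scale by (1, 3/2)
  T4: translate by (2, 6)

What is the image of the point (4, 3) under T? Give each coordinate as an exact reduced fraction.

T1 scale by (3, 3/2): (4, 3) → (12, 9/2)
T2 translate by (-2, 0): (12, 9/2) → (10, 9/2)
T3 scale by (1, 3/2): (10, 9/2) → (10, 27/4)
T4 translate by (2, 6): (10, 27/4) → (12, 51/4)

T(p) = (12, 51/4)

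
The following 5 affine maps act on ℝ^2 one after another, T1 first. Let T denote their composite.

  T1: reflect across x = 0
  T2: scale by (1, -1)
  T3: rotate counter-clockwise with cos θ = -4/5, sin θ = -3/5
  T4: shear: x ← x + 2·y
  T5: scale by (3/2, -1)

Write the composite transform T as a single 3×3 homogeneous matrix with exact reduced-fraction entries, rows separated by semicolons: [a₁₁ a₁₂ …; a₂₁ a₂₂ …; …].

T = [3 3/2 0; -3/5 -4/5 0; 0 0 1]

T1 = [-1 0 0; 0 1 0; 0 0 1]
T2·T1 = [-1 0 0; 0 -1 0; 0 0 1]
T3·…·T1 = [4/5 -3/5 0; 3/5 4/5 0; 0 0 1]
T4·…·T1 = [2 1 0; 3/5 4/5 0; 0 0 1]
T5·…·T1 = [3 3/2 0; -3/5 -4/5 0; 0 0 1]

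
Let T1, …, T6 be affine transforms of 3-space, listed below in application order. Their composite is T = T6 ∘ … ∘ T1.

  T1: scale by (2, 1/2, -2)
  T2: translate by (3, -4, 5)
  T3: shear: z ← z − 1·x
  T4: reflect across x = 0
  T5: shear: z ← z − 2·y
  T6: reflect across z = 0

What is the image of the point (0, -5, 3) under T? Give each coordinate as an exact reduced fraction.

T1 scale by (2, 1/2, -2): (0, -5, 3) → (0, -5/2, -6)
T2 translate by (3, -4, 5): (0, -5/2, -6) → (3, -13/2, -1)
T3 shear: z ← z − 1·x: (3, -13/2, -1) → (3, -13/2, -4)
T4 reflect across x = 0: (3, -13/2, -4) → (-3, -13/2, -4)
T5 shear: z ← z − 2·y: (-3, -13/2, -4) → (-3, -13/2, 9)
T6 reflect across z = 0: (-3, -13/2, 9) → (-3, -13/2, -9)

T(p) = (-3, -13/2, -9)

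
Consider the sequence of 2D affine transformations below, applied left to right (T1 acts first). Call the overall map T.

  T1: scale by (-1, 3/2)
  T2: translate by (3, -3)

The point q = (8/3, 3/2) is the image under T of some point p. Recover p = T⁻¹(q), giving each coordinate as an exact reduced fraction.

p = (1/3, 3)

T1 = [-1 0 0; 0 3/2 0; 0 0 1]
T2·T1 = [-1 0 3; 0 3/2 -3; 0 0 1]
det M = -3/2; M⁻¹ = [-1 0 3; 0 2/3 2; 0 0 1]
M⁻¹ · (8/3, 3/2)ᵀ = (1/3, 3)ᵀ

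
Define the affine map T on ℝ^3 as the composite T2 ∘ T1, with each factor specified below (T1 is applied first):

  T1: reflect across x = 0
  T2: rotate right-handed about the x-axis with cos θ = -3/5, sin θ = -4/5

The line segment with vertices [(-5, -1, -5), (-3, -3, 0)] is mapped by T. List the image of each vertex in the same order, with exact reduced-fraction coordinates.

image vertices: (5, -17/5, 19/5), (3, 9/5, 12/5)

T1 reflect across x = 0: (-5, -1, -5) → (5, -1, -5); (-3, -3, 0) → (3, -3, 0)
T2 rotate right-handed about the x-axis with cos θ = -3/5, sin θ = -4/5: (5, -1, -5) → (5, -17/5, 19/5); (3, -3, 0) → (3, 9/5, 12/5)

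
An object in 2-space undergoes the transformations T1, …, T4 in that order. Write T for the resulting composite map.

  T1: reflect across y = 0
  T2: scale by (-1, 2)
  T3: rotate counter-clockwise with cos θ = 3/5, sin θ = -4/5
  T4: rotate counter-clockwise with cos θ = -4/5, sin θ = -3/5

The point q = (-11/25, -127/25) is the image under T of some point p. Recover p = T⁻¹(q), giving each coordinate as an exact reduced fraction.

T1 = [1 0 0; 0 -1 0; 0 0 1]
T2·T1 = [-1 0 0; 0 -2 0; 0 0 1]
T3·…·T1 = [-3/5 -8/5 0; 4/5 -6/5 0; 0 0 1]
T4·…·T1 = [24/25 14/25 0; -7/25 48/25 0; 0 0 1]
det M = 2; M⁻¹ = [24/25 -7/25 0; 7/50 12/25 0; 0 0 1]
M⁻¹ · (-11/25, -127/25)ᵀ = (1, -5/2)ᵀ

p = (1, -5/2)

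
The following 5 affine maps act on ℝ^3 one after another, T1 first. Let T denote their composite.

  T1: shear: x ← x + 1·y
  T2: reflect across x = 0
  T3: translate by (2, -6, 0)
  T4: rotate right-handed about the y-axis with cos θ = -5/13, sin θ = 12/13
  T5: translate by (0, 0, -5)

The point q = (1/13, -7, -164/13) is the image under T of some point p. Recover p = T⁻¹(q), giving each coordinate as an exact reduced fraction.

T1 = [1 1 0 0; 0 1 0 0; 0 0 1 0; 0 0 0 1]
T2·T1 = [-1 -1 0 0; 0 1 0 0; 0 0 1 0; 0 0 0 1]
T3·…·T1 = [-1 -1 0 2; 0 1 0 -6; 0 0 1 0; 0 0 0 1]
T4·…·T1 = [5/13 5/13 12/13 -10/13; 0 1 0 -6; 12/13 12/13 -5/13 -24/13; 0 0 0 1]
T5·…·T1 = [5/13 5/13 12/13 -10/13; 0 1 0 -6; 12/13 12/13 -5/13 -89/13; 0 0 0 1]
det M = -1; M⁻¹ = [5/13 -1 12/13 8/13; 0 1 0 6; 12/13 0 -5/13 -25/13; 0 0 0 1]
M⁻¹ · (1/13, -7, -164/13)ᵀ = (-4, -1, 3)ᵀ

p = (-4, -1, 3)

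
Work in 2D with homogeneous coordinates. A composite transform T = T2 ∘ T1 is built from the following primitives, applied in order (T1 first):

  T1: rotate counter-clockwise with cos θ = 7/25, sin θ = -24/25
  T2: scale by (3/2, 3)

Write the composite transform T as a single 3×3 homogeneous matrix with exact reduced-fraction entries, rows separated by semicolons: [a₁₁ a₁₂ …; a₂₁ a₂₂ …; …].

T = [21/50 36/25 0; -72/25 21/25 0; 0 0 1]

T1 = [7/25 24/25 0; -24/25 7/25 0; 0 0 1]
T2·T1 = [21/50 36/25 0; -72/25 21/25 0; 0 0 1]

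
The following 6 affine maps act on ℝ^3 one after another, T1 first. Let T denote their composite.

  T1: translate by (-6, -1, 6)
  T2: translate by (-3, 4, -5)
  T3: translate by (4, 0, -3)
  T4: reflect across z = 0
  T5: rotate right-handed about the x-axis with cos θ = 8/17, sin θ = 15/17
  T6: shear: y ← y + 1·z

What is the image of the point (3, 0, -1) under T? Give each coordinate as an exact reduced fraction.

T1 translate by (-6, -1, 6): (3, 0, -1) → (-3, -1, 5)
T2 translate by (-3, 4, -5): (-3, -1, 5) → (-6, 3, 0)
T3 translate by (4, 0, -3): (-6, 3, 0) → (-2, 3, -3)
T4 reflect across z = 0: (-2, 3, -3) → (-2, 3, 3)
T5 rotate right-handed about the x-axis with cos θ = 8/17, sin θ = 15/17: (-2, 3, 3) → (-2, -21/17, 69/17)
T6 shear: y ← y + 1·z: (-2, -21/17, 69/17) → (-2, 48/17, 69/17)

T(p) = (-2, 48/17, 69/17)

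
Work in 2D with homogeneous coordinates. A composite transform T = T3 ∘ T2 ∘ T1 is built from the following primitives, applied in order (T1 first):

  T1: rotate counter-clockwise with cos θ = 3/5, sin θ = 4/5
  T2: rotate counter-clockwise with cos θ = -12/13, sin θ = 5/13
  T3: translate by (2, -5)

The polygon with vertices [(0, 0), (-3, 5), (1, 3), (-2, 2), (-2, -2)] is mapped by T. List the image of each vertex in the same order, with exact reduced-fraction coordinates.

image vertices: (2, -5), (463/65, -506/65), (173/65, -526/65), (308/65, -371/65), (176/65, -147/65)

T1 rotate counter-clockwise with cos θ = 3/5, sin θ = 4/5: (0, 0) → (0, 0); (-3, 5) → (-29/5, 3/5); (1, 3) → (-9/5, 13/5); (-2, 2) → (-14/5, -2/5); (-2, -2) → (2/5, -14/5)
T2 rotate counter-clockwise with cos θ = -12/13, sin θ = 5/13: (0, 0) → (0, 0); (-29/5, 3/5) → (333/65, -181/65); (-9/5, 13/5) → (43/65, -201/65); (-14/5, -2/5) → (178/65, -46/65); (2/5, -14/5) → (46/65, 178/65)
T3 translate by (2, -5): (0, 0) → (2, -5); (333/65, -181/65) → (463/65, -506/65); (43/65, -201/65) → (173/65, -526/65); (178/65, -46/65) → (308/65, -371/65); (46/65, 178/65) → (176/65, -147/65)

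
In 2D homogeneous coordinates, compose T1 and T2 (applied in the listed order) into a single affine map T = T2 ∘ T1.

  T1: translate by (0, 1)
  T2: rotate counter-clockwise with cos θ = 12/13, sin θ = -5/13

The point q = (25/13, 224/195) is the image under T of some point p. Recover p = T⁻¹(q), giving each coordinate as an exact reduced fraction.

p = (4/3, 4/5)

T1 = [1 0 0; 0 1 1; 0 0 1]
T2·T1 = [12/13 5/13 5/13; -5/13 12/13 12/13; 0 0 1]
det M = 1; M⁻¹ = [12/13 -5/13 0; 5/13 12/13 -1; 0 0 1]
M⁻¹ · (25/13, 224/195)ᵀ = (4/3, 4/5)ᵀ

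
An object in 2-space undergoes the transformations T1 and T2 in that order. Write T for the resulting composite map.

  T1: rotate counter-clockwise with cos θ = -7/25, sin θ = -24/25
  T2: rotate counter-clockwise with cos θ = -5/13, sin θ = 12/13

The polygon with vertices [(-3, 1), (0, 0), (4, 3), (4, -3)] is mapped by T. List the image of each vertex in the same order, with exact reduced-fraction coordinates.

T1 rotate counter-clockwise with cos θ = -7/25, sin θ = -24/25: (-3, 1) → (9/5, 13/5); (0, 0) → (0, 0); (4, 3) → (44/25, -117/25); (4, -3) → (-4, -3)
T2 rotate counter-clockwise with cos θ = -5/13, sin θ = 12/13: (9/5, 13/5) → (-201/65, 43/65); (0, 0) → (0, 0); (44/25, -117/25) → (1184/325, 1113/325); (-4, -3) → (56/13, -33/13)

image vertices: (-201/65, 43/65), (0, 0), (1184/325, 1113/325), (56/13, -33/13)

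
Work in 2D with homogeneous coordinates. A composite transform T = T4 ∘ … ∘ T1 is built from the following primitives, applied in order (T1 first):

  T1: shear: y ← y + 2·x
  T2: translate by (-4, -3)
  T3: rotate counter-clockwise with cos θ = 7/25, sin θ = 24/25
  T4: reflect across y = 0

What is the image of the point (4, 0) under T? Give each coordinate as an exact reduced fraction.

T1 shear: y ← y + 2·x: (4, 0) → (4, 8)
T2 translate by (-4, -3): (4, 8) → (0, 5)
T3 rotate counter-clockwise with cos θ = 7/25, sin θ = 24/25: (0, 5) → (-24/5, 7/5)
T4 reflect across y = 0: (-24/5, 7/5) → (-24/5, -7/5)

T(p) = (-24/5, -7/5)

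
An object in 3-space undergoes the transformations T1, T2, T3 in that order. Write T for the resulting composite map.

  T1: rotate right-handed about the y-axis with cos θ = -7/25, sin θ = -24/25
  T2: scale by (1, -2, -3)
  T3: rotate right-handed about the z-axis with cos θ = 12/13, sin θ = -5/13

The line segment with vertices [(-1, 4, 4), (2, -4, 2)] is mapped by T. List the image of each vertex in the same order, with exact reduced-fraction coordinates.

image vertices: (-2068/325, -391/65, 156/25), (256/325, 542/65, -102/25)

T1 rotate right-handed about the y-axis with cos θ = -7/25, sin θ = -24/25: (-1, 4, 4) → (-89/25, 4, -52/25); (2, -4, 2) → (-62/25, -4, 34/25)
T2 scale by (1, -2, -3): (-89/25, 4, -52/25) → (-89/25, -8, 156/25); (-62/25, -4, 34/25) → (-62/25, 8, -102/25)
T3 rotate right-handed about the z-axis with cos θ = 12/13, sin θ = -5/13: (-89/25, -8, 156/25) → (-2068/325, -391/65, 156/25); (-62/25, 8, -102/25) → (256/325, 542/65, -102/25)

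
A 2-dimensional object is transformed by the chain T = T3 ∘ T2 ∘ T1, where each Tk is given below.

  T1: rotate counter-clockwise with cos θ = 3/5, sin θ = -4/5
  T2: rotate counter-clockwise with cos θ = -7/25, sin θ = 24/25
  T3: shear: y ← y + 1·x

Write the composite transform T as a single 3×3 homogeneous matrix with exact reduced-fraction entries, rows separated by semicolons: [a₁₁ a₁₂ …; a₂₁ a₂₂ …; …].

T1 = [3/5 4/5 0; -4/5 3/5 0; 0 0 1]
T2·T1 = [3/5 -4/5 0; 4/5 3/5 0; 0 0 1]
T3·…·T1 = [3/5 -4/5 0; 7/5 -1/5 0; 0 0 1]

T = [3/5 -4/5 0; 7/5 -1/5 0; 0 0 1]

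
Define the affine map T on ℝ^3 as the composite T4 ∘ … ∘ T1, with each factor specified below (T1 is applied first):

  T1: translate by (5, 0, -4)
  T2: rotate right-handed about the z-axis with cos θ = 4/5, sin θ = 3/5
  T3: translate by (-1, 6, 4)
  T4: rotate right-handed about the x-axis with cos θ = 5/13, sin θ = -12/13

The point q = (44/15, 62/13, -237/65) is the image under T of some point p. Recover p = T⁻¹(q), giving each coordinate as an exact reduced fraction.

T1 = [1 0 0 5; 0 1 0 0; 0 0 1 -4; 0 0 0 1]
T2·T1 = [4/5 -3/5 0 4; 3/5 4/5 0 3; 0 0 1 -4; 0 0 0 1]
T3·…·T1 = [4/5 -3/5 0 3; 3/5 4/5 0 9; 0 0 1 0; 0 0 0 1]
T4·…·T1 = [4/5 -3/5 0 3; 3/13 4/13 12/13 45/13; -36/65 -48/65 5/13 -108/13; 0 0 0 1]
det M = 1; M⁻¹ = [4/5 3/13 -36/65 -39/5; -3/5 4/13 -48/65 -27/5; 0 12/13 5/13 0; 0 0 0 1]
M⁻¹ · (44/15, 62/13, -237/65)ᵀ = (-7/3, -3, 3)ᵀ

p = (-7/3, -3, 3)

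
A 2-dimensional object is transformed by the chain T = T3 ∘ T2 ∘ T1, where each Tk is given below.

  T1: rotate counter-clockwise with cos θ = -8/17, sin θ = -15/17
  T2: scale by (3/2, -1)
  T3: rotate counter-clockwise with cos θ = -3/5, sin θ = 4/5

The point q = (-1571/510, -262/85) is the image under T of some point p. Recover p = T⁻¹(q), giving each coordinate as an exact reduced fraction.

p = (4, 5/3)

T1 = [-8/17 15/17 0; -15/17 -8/17 0; 0 0 1]
T2·T1 = [-12/17 45/34 0; 15/17 8/17 0; 0 0 1]
T3·…·T1 = [-24/85 -199/170 0; -93/85 66/85 0; 0 0 1]
det M = -3/2; M⁻¹ = [-44/85 -199/255 0; -62/85 16/85 0; 0 0 1]
M⁻¹ · (-1571/510, -262/85)ᵀ = (4, 5/3)ᵀ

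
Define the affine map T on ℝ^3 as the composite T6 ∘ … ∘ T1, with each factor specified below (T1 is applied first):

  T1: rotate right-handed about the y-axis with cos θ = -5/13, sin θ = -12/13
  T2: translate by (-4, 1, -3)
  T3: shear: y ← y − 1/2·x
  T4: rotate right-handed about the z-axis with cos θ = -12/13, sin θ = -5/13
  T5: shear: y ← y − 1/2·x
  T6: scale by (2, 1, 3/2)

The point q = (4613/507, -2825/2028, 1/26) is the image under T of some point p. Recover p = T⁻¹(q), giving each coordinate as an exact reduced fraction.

T1 = [-5/13 0 -12/13 0; 0 1 0 0; 12/13 0 -5/13 0; 0 0 0 1]
T2·T1 = [-5/13 0 -12/13 -4; 0 1 0 1; 12/13 0 -5/13 -3; 0 0 0 1]
T3·…·T1 = [-5/13 0 -12/13 -4; 5/26 1 6/13 3; 12/13 0 -5/13 -3; 0 0 0 1]
T4·…·T1 = [145/338 5/13 174/169 63/13; -5/169 -12/13 -12/169 -16/13; 12/13 0 -5/13 -3; 0 0 0 1]
T5·…·T1 = [145/338 5/13 174/169 63/13; -165/676 -29/26 -99/169 -95/26; 12/13 0 -5/13 -3; 0 0 0 1]
T6·…·T1 = [145/169 10/13 348/169 126/13; -165/676 -29/26 -99/169 -95/26; 18/13 0 -15/26 -9/2; 0 0 0 1]
det M = 3; M⁻¹ = [145/676 25/169 8/13 16/13; -33/104 -29/26 0 -1; 87/169 60/169 -10/39 -63/13; 0 0 0 1]
M⁻¹ · (4613/507, -2825/2028, 1/26)ᵀ = (3, -7/3, -2/3)ᵀ

p = (3, -7/3, -2/3)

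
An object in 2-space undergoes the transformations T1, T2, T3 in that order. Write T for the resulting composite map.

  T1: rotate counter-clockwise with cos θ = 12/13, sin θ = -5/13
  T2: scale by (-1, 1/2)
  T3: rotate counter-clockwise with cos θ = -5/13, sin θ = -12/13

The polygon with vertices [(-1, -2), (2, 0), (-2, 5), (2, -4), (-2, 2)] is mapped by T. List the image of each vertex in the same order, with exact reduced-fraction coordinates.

image vertices: (-224/169, -433/338), (60/169, 313/169), (425/169, -163/169), (-328/169, 193/169), (134/169, -253/169)

T1 rotate counter-clockwise with cos θ = 12/13, sin θ = -5/13: (-1, -2) → (-22/13, -19/13); (2, 0) → (24/13, -10/13); (-2, 5) → (1/13, 70/13); (2, -4) → (4/13, -58/13); (-2, 2) → (-14/13, 34/13)
T2 scale by (-1, 1/2): (-22/13, -19/13) → (22/13, -19/26); (24/13, -10/13) → (-24/13, -5/13); (1/13, 70/13) → (-1/13, 35/13); (4/13, -58/13) → (-4/13, -29/13); (-14/13, 34/13) → (14/13, 17/13)
T3 rotate counter-clockwise with cos θ = -5/13, sin θ = -12/13: (22/13, -19/26) → (-224/169, -433/338); (-24/13, -5/13) → (60/169, 313/169); (-1/13, 35/13) → (425/169, -163/169); (-4/13, -29/13) → (-328/169, 193/169); (14/13, 17/13) → (134/169, -253/169)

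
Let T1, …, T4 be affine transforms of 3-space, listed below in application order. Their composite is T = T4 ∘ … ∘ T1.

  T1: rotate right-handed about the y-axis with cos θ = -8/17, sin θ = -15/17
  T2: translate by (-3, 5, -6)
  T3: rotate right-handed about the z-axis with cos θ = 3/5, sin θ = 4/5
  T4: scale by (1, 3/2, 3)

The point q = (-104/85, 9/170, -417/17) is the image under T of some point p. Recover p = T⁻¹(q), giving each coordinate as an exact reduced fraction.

p = (-3, -4, -1)

T1 = [-8/17 0 -15/17 0; 0 1 0 0; 15/17 0 -8/17 0; 0 0 0 1]
T2·T1 = [-8/17 0 -15/17 -3; 0 1 0 5; 15/17 0 -8/17 -6; 0 0 0 1]
T3·…·T1 = [-24/85 -4/5 -9/17 -29/5; -32/85 3/5 -12/17 3/5; 15/17 0 -8/17 -6; 0 0 0 1]
T4·…·T1 = [-24/85 -4/5 -9/17 -29/5; -48/85 9/10 -18/17 9/10; 45/17 0 -24/17 -18; 0 0 0 1]
det M = 9/2; M⁻¹ = [-24/85 -64/255 5/17 66/17; -4/5 2/5 0 -5; -9/17 -8/17 -8/51 -93/17; 0 0 0 1]
M⁻¹ · (-104/85, 9/170, -417/17)ᵀ = (-3, -4, -1)ᵀ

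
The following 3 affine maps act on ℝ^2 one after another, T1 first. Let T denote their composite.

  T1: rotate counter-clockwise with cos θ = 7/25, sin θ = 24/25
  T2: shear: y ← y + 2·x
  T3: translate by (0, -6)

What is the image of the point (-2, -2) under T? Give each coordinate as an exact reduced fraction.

T(p) = (34/25, -144/25)

T1 rotate counter-clockwise with cos θ = 7/25, sin θ = 24/25: (-2, -2) → (34/25, -62/25)
T2 shear: y ← y + 2·x: (34/25, -62/25) → (34/25, 6/25)
T3 translate by (0, -6): (34/25, 6/25) → (34/25, -144/25)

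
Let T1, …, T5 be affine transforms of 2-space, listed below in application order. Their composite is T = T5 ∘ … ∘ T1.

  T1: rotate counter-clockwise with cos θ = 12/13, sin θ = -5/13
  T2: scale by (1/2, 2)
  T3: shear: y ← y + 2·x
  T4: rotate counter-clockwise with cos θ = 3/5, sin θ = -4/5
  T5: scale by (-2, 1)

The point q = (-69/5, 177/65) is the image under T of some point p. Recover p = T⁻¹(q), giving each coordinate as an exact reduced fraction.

T1 = [12/13 5/13 0; -5/13 12/13 0; 0 0 1]
T2·T1 = [6/13 5/26 0; -10/13 24/13 0; 0 0 1]
T3·…·T1 = [6/13 5/26 0; 2/13 29/13 0; 0 0 1]
T4·…·T1 = [2/5 19/10 0; -18/65 77/65 0; 0 0 1]
T5·…·T1 = [-4/5 -19/5 0; -18/65 77/65 0; 0 0 1]
det M = -2; M⁻¹ = [-77/130 -19/10 0; -9/65 2/5 0; 0 0 1]
M⁻¹ · (-69/5, 177/65)ᵀ = (3, 3)ᵀ

p = (3, 3)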